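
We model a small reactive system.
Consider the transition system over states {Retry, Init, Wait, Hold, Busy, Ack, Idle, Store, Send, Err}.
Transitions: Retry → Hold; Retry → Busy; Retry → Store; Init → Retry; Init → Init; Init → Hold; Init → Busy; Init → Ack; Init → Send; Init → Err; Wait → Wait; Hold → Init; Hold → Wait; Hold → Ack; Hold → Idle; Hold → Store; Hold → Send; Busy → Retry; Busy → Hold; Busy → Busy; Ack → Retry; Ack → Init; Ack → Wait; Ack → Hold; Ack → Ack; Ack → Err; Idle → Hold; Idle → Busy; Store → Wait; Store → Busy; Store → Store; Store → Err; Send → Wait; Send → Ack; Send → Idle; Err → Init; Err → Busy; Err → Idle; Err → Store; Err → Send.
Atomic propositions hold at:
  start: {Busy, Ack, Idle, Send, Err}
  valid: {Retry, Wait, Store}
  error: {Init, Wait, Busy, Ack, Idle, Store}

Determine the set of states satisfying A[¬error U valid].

Sat(¬error) = {Retry, Hold, Send, Err}
A[¬error U valid]: least fixpoint, start Z0 = Sat(valid) = {Retry, Wait, Store}, add states in Sat(¬error) with every successor in Z. Already a fixed point.
Sat(A[¬error U valid]) = {Retry, Wait, Store}

{Retry, Wait, Store}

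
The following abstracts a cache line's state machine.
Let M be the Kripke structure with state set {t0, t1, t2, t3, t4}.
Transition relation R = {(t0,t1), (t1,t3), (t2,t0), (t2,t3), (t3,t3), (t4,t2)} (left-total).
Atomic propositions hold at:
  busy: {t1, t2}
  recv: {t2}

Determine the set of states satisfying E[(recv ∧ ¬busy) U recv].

{t2}

Sat(¬busy) = {t0, t3, t4}
Sat(recv ∧ ¬busy) = ∅
E[(recv ∧ ¬busy) U recv]: least fixpoint, start Z0 = Sat(recv) = {t2}, add states in Sat(recv ∧ ¬busy) with some successor in Z. Already a fixed point.
Sat(E[(recv ∧ ¬busy) U recv]) = {t2}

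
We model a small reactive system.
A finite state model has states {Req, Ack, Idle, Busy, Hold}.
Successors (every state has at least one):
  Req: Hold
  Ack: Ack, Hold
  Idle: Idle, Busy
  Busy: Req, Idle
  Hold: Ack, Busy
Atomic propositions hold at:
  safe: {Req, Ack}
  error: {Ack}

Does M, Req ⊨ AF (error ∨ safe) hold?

Sat(error ∨ safe) = {Req, Ack}
AF (error ∨ safe): least fixpoint, start Z0 = {Req, Ack}, add states with every successor in Z. Already a fixed point.
Sat(AF (error ∨ safe)) = {Req, Ack}
Req ∈ Sat(AF (error ∨ safe)) = {Req, Ack}, so the formula holds at Req.

Yes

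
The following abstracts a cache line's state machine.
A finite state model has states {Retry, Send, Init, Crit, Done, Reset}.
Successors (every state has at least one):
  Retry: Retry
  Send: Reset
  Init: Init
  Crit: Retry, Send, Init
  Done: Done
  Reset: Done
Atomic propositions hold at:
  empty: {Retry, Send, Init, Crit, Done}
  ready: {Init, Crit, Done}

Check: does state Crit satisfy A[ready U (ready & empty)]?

Sat(ready & empty) = {Init, Crit, Done}
A[ready U (ready & empty)]: least fixpoint, start Z0 = Sat((ready & empty)) = {Init, Crit, Done}, add states in Sat(ready) with every successor in Z. Already a fixed point.
Sat(A[ready U (ready & empty)]) = {Init, Crit, Done}
Crit ∈ Sat(A[ready U (ready & empty)]) = {Init, Crit, Done}, so the formula holds at Crit.

Yes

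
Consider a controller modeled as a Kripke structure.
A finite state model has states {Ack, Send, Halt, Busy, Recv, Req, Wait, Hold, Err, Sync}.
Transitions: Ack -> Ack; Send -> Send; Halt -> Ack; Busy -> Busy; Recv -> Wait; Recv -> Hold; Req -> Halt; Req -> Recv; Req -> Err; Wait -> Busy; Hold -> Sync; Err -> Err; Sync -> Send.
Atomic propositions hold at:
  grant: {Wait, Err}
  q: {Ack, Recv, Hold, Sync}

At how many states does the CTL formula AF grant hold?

2

AF grant: least fixpoint, start Z0 = {Wait, Err}, add states with every successor in Z. Already a fixed point.
Sat(AF grant) = {Wait, Err}
|Sat(AF grant)| = |{Wait, Err}| = 2.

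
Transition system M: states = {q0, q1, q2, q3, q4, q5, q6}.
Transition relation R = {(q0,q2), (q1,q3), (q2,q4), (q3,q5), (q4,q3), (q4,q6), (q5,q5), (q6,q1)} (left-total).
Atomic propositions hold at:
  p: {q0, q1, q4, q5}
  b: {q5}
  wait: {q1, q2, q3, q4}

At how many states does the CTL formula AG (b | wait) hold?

Sat(b | wait) = {q1, q2, q3, q4, q5}
AG (b | wait): greatest fixpoint, start Z0 = {q1, q2, q3, q4, q5}, keep only states in Sat with every successor in Z. Z1 = {q1, q2, q3, q5}; Z2 = {q1, q3, q5}; fixed.
Sat(AG (b | wait)) = {q1, q3, q5}
|Sat(AG (b | wait))| = |{q1, q3, q5}| = 3.

3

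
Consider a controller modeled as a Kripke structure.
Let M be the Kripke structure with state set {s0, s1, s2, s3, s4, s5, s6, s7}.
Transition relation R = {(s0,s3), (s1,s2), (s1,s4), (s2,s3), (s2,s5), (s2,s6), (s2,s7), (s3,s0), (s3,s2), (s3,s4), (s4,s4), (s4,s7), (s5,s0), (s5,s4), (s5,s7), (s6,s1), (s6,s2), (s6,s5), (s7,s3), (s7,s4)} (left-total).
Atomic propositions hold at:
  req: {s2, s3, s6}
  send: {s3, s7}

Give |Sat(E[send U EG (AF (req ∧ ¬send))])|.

Sat(¬send) = {s0, s1, s2, s4, s5, s6}
Sat(req ∧ ¬send) = {s2, s6}
AF (req ∧ ¬send): least fixpoint, start Z0 = {s2, s6}, add states with every successor in Z. Already a fixed point.
Sat(AF (req ∧ ¬send)) = {s2, s6}
EG (AF (req ∧ ¬send)): greatest fixpoint, start Z0 = {s2, s6}, keep only states in Sat with some successor in Z. Already a fixed point.
Sat(EG (AF (req ∧ ¬send))) = {s2, s6}
E[send U EG (AF (req ∧ ¬send))]: least fixpoint, start Z0 = Sat(EG (AF (req ∧ ¬send))) = {s2, s6}, add states in Sat(send) with some successor in Z. Z1 = {s2, s3, s6}; Z2 = {s2, s3, s6, s7}; fixed.
Sat(E[send U EG (AF (req ∧ ¬send))]) = {s2, s3, s6, s7}
|Sat(E[send U EG (AF (req ∧ ¬send))])| = |{s2, s3, s6, s7}| = 4.

4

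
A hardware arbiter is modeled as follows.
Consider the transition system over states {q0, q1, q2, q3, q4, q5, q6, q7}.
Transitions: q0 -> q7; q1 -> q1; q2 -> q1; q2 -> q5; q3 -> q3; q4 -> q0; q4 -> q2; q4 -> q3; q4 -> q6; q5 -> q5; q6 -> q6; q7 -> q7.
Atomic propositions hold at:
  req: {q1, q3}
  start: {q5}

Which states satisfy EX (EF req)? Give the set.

{q1, q2, q3, q4}

EF req: least fixpoint, start Z0 = {q1, q3}, add states with some successor in Z. Z1 = {q1, q2, q3, q4}; fixed.
Sat(EF req) = {q1, q2, q3, q4}
Sat(EX (EF req)) = {s : some successor in {q1, q2, q3, q4}} = {q1, q2, q3, q4}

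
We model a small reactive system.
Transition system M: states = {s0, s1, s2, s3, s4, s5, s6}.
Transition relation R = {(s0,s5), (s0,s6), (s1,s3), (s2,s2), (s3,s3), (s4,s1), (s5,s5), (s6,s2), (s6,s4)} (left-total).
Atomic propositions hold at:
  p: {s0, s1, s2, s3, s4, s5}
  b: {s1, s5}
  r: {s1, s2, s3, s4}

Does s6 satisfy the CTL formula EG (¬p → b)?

Sat(¬p) = {s6}
Sat(¬p → b) = {s0, s1, s2, s3, s4, s5}
EG (¬p → b): greatest fixpoint, start Z0 = {s0, s1, s2, s3, s4, s5}, keep only states in Sat with some successor in Z. Already a fixed point.
Sat(EG (¬p → b)) = {s0, s1, s2, s3, s4, s5}
s6 ∉ Sat(EG (¬p → b)) = {s0, s1, s2, s3, s4, s5}, so the formula does not hold at s6.

No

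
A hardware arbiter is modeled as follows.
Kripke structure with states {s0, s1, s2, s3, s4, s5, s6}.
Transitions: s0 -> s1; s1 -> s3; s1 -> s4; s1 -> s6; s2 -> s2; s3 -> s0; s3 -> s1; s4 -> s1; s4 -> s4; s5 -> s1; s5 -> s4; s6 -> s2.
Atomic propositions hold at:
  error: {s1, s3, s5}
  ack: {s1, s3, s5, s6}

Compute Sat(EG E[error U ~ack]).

Sat(~ack) = {s0, s2, s4}
E[error U ~ack]: least fixpoint, start Z0 = Sat(~ack) = {s0, s2, s4}, add states in Sat(error) with some successor in Z. Z1 = {s0, s1, s2, s3, s4, s5}; fixed.
Sat(E[error U ~ack]) = {s0, s1, s2, s3, s4, s5}
EG E[error U ~ack]: greatest fixpoint, start Z0 = {s0, s1, s2, s3, s4, s5}, keep only states in Sat with some successor in Z. Already a fixed point.
Sat(EG E[error U ~ack]) = {s0, s1, s2, s3, s4, s5}

{s0, s1, s2, s3, s4, s5}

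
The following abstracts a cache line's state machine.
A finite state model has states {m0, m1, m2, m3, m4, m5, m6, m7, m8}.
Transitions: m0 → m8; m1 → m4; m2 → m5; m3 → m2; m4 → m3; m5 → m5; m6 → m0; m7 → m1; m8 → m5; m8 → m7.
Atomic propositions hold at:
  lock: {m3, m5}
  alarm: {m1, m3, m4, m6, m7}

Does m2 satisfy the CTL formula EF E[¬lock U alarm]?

Sat(¬lock) = {m0, m1, m2, m4, m6, m7, m8}
E[¬lock U alarm]: least fixpoint, start Z0 = Sat(alarm) = {m1, m3, m4, m6, m7}, add states in Sat(¬lock) with some successor in Z. Z1 = {m1, m3, m4, m6, m7, m8}; Z2 = {m0, m1, m3, m4, m6, m7, m8}; fixed.
Sat(E[¬lock U alarm]) = {m0, m1, m3, m4, m6, m7, m8}
EF E[¬lock U alarm]: least fixpoint, start Z0 = {m0, m1, m3, m4, m6, m7, m8}, add states with some successor in Z. Already a fixed point.
Sat(EF E[¬lock U alarm]) = {m0, m1, m3, m4, m6, m7, m8}
m2 ∉ Sat(EF E[¬lock U alarm]) = {m0, m1, m3, m4, m6, m7, m8}, so the formula does not hold at m2.

No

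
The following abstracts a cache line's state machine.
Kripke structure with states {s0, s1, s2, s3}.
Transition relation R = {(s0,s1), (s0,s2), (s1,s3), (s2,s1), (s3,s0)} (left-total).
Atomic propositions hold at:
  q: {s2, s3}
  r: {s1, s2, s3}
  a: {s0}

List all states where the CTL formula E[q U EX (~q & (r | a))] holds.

{s0, s2, s3}

Sat(~q) = {s0, s1}
Sat(r | a) = {s0, s1, s2, s3}
Sat(~q & (r | a)) = {s0, s1}
Sat(EX (~q & (r | a))) = {s : some successor in {s0, s1}} = {s0, s2, s3}
E[q U EX (~q & (r | a))]: least fixpoint, start Z0 = Sat(EX (~q & (r | a))) = {s0, s2, s3}, add states in Sat(q) with some successor in Z. Already a fixed point.
Sat(E[q U EX (~q & (r | a))]) = {s0, s2, s3}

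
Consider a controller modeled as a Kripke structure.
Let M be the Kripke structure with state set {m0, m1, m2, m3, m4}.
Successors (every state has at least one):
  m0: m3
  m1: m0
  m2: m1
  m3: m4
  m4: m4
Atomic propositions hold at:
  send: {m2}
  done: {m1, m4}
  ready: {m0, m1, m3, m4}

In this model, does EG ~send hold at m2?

Sat(~send) = {m0, m1, m3, m4}
EG ~send: greatest fixpoint, start Z0 = {m0, m1, m3, m4}, keep only states in Sat with some successor in Z. Already a fixed point.
Sat(EG ~send) = {m0, m1, m3, m4}
m2 ∉ Sat(EG ~send) = {m0, m1, m3, m4}, so the formula does not hold at m2.

No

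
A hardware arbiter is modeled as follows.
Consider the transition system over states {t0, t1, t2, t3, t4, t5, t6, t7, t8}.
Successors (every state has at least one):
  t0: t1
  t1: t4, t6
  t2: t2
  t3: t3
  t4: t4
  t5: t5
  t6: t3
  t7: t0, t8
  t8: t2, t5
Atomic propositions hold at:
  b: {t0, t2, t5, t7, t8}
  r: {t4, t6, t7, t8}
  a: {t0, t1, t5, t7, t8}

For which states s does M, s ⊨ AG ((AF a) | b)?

{t2, t5, t8}

AF a: least fixpoint, start Z0 = {t0, t1, t5, t7, t8}, add states with every successor in Z. Already a fixed point.
Sat(AF a) = {t0, t1, t5, t7, t8}
Sat((AF a) | b) = {t0, t1, t2, t5, t7, t8}
AG ((AF a) | b): greatest fixpoint, start Z0 = {t0, t1, t2, t5, t7, t8}, keep only states in Sat with every successor in Z. Z1 = {t0, t2, t5, t7, t8}; Z2 = {t2, t5, t7, t8}; Z3 = {t2, t5, t8}; fixed.
Sat(AG ((AF a) | b)) = {t2, t5, t8}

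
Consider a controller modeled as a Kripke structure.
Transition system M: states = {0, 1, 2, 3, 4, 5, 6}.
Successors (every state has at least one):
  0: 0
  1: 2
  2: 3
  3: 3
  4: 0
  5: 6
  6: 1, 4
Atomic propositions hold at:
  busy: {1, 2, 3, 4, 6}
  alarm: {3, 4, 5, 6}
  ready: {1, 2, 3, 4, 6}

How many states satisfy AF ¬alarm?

Sat(¬alarm) = {0, 1, 2}
AF ¬alarm: least fixpoint, start Z0 = {0, 1, 2}, add states with every successor in Z. Z1 = {0, 1, 2, 4}; Z2 = {0, 1, 2, 4, 6}; Z3 = {0, 1, 2, 4, 5, 6}; fixed.
Sat(AF ¬alarm) = {0, 1, 2, 4, 5, 6}
|Sat(AF ¬alarm)| = |{0, 1, 2, 4, 5, 6}| = 6.

6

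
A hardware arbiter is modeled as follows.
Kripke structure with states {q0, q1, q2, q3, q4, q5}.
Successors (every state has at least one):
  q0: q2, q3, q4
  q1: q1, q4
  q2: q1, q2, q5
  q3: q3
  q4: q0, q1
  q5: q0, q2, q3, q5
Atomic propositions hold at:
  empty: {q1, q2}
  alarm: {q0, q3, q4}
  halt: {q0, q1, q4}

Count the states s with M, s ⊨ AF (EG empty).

2

EG empty: greatest fixpoint, start Z0 = {q1, q2}, keep only states in Sat with some successor in Z. Already a fixed point.
Sat(EG empty) = {q1, q2}
AF (EG empty): least fixpoint, start Z0 = {q1, q2}, add states with every successor in Z. Already a fixed point.
Sat(AF (EG empty)) = {q1, q2}
|Sat(AF (EG empty))| = |{q1, q2}| = 2.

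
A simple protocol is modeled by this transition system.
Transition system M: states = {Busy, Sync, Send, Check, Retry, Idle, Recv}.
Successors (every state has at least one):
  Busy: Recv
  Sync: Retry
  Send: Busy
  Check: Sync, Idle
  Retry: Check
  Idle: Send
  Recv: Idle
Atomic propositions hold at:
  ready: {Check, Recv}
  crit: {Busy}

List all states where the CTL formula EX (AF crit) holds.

{Busy, Send, Check, Idle, Recv}

AF crit: least fixpoint, start Z0 = {Busy}, add states with every successor in Z. Z1 = {Busy, Send}; Z2 = {Busy, Send, Idle}; Z3 = {Busy, Send, Idle, Recv}; fixed.
Sat(AF crit) = {Busy, Send, Idle, Recv}
Sat(EX (AF crit)) = {s : some successor in {Busy, Send, Idle, Recv}} = {Busy, Send, Check, Idle, Recv}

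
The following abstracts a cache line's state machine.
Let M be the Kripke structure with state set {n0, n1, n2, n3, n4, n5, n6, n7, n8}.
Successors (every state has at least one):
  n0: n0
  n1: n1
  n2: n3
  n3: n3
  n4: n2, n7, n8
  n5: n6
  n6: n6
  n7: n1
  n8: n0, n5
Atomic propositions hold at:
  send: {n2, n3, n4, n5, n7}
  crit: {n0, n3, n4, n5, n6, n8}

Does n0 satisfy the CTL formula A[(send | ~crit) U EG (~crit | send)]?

No

Sat(~crit) = {n1, n2, n7}
Sat(send | ~crit) = {n1, n2, n3, n4, n5, n7}
Sat(~crit | send) = {n1, n2, n3, n4, n5, n7}
EG (~crit | send): greatest fixpoint, start Z0 = {n1, n2, n3, n4, n5, n7}, keep only states in Sat with some successor in Z. Z1 = {n1, n2, n3, n4, n7}; fixed.
Sat(EG (~crit | send)) = {n1, n2, n3, n4, n7}
A[(send | ~crit) U EG (~crit | send)]: least fixpoint, start Z0 = Sat(EG (~crit | send)) = {n1, n2, n3, n4, n7}, add states in Sat(send | ~crit) with every successor in Z. Already a fixed point.
Sat(A[(send | ~crit) U EG (~crit | send)]) = {n1, n2, n3, n4, n7}
n0 ∉ Sat(A[(send | ~crit) U EG (~crit | send)]) = {n1, n2, n3, n4, n7}, so the formula does not hold at n0.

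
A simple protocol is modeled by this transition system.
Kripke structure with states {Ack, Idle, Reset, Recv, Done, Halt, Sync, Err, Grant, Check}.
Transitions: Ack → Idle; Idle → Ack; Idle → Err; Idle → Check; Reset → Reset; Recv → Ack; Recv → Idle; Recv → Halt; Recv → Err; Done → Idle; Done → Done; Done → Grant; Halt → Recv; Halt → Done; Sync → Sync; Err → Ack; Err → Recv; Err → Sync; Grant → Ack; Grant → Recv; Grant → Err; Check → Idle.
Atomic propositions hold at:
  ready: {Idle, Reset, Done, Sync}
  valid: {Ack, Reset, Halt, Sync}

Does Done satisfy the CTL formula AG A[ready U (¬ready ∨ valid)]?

Sat(¬ready) = {Ack, Recv, Halt, Err, Grant, Check}
Sat(¬ready ∨ valid) = {Ack, Reset, Recv, Halt, Sync, Err, Grant, Check}
A[ready U (¬ready ∨ valid)]: least fixpoint, start Z0 = Sat((¬ready ∨ valid)) = {Ack, Reset, Recv, Halt, Sync, Err, Grant, Check}, add states in Sat(ready) with every successor in Z. Z1 = {Ack, Idle, Reset, Recv, Halt, Sync, Err, Grant, Check}; fixed.
Sat(A[ready U (¬ready ∨ valid)]) = {Ack, Idle, Reset, Recv, Halt, Sync, Err, Grant, Check}
AG A[ready U (¬ready ∨ valid)]: greatest fixpoint, start Z0 = {Ack, Idle, Reset, Recv, Halt, Sync, Err, Grant, Check}, keep only states in Sat with every successor in Z. Z1 = {Ack, Idle, Reset, Recv, Sync, Err, Grant, Check}; Z2 = {Ack, Idle, Reset, Sync, Err, Grant, Check}; Z3 = {Ack, Idle, Reset, Sync, Check}; Z4 = {Ack, Reset, Sync, Check}; Z5 = {Reset, Sync}; fixed.
Sat(AG A[ready U (¬ready ∨ valid)]) = {Reset, Sync}
Done ∉ Sat(AG A[ready U (¬ready ∨ valid)]) = {Reset, Sync}, so the formula does not hold at Done.

No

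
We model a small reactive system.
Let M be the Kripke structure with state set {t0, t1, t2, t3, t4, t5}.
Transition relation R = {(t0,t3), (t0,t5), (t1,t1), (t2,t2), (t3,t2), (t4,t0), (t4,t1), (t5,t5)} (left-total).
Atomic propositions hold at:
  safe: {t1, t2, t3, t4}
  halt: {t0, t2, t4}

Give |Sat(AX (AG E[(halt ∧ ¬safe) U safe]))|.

3

Sat(¬safe) = {t0, t5}
Sat(halt ∧ ¬safe) = {t0}
E[(halt ∧ ¬safe) U safe]: least fixpoint, start Z0 = Sat(safe) = {t1, t2, t3, t4}, add states in Sat(halt ∧ ¬safe) with some successor in Z. Z1 = {t0, t1, t2, t3, t4}; fixed.
Sat(E[(halt ∧ ¬safe) U safe]) = {t0, t1, t2, t3, t4}
AG E[(halt ∧ ¬safe) U safe]: greatest fixpoint, start Z0 = {t0, t1, t2, t3, t4}, keep only states in Sat with every successor in Z. Z1 = {t1, t2, t3, t4}; Z2 = {t1, t2, t3}; fixed.
Sat(AG E[(halt ∧ ¬safe) U safe]) = {t1, t2, t3}
Sat(AX (AG E[(halt ∧ ¬safe) U safe])) = {s : every successor in {t1, t2, t3}} = {t1, t2, t3}
|Sat(AX (AG E[(halt ∧ ¬safe) U safe]))| = |{t1, t2, t3}| = 3.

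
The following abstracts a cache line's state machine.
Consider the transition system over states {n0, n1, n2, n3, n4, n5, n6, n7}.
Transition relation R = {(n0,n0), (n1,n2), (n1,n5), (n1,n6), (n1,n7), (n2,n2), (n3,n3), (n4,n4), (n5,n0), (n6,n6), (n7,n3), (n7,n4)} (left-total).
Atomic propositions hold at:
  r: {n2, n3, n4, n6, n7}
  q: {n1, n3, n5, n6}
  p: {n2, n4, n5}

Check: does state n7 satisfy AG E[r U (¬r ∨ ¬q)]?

Sat(¬r) = {n0, n1, n5}
Sat(¬q) = {n0, n2, n4, n7}
Sat(¬r ∨ ¬q) = {n0, n1, n2, n4, n5, n7}
E[r U (¬r ∨ ¬q)]: least fixpoint, start Z0 = Sat((¬r ∨ ¬q)) = {n0, n1, n2, n4, n5, n7}, add states in Sat(r) with some successor in Z. Already a fixed point.
Sat(E[r U (¬r ∨ ¬q)]) = {n0, n1, n2, n4, n5, n7}
AG E[r U (¬r ∨ ¬q)]: greatest fixpoint, start Z0 = {n0, n1, n2, n4, n5, n7}, keep only states in Sat with every successor in Z. Z1 = {n0, n2, n4, n5}; fixed.
Sat(AG E[r U (¬r ∨ ¬q)]) = {n0, n2, n4, n5}
n7 ∉ Sat(AG E[r U (¬r ∨ ¬q)]) = {n0, n2, n4, n5}, so the formula does not hold at n7.

No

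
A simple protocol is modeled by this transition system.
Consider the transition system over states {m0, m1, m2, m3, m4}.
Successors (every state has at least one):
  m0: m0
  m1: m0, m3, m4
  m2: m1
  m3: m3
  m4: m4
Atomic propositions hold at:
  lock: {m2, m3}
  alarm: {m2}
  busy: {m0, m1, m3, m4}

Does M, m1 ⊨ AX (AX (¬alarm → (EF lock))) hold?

No

Sat(¬alarm) = {m0, m1, m3, m4}
EF lock: least fixpoint, start Z0 = {m2, m3}, add states with some successor in Z. Z1 = {m1, m2, m3}; fixed.
Sat(EF lock) = {m1, m2, m3}
Sat(¬alarm → (EF lock)) = {m1, m2, m3}
Sat(AX (¬alarm → (EF lock))) = {s : every successor in {m1, m2, m3}} = {m2, m3}
Sat(AX (AX (¬alarm → (EF lock)))) = {s : every successor in {m2, m3}} = {m3}
m1 ∉ Sat(AX (AX (¬alarm → (EF lock)))) = {m3}, so the formula does not hold at m1.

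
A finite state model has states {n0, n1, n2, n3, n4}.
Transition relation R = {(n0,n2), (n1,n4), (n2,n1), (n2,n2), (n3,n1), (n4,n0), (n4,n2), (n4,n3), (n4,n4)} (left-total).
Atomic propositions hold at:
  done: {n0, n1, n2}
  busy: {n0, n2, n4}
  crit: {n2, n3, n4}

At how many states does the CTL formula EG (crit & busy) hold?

2

Sat(crit & busy) = {n2, n4}
EG (crit & busy): greatest fixpoint, start Z0 = {n2, n4}, keep only states in Sat with some successor in Z. Already a fixed point.
Sat(EG (crit & busy)) = {n2, n4}
|Sat(EG (crit & busy))| = |{n2, n4}| = 2.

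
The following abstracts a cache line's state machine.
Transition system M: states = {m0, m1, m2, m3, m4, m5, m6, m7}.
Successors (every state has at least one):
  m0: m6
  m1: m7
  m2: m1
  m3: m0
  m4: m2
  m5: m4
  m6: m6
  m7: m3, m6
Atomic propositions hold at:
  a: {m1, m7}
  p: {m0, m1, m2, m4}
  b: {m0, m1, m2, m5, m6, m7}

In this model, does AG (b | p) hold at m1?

Sat(b | p) = {m0, m1, m2, m4, m5, m6, m7}
AG (b | p): greatest fixpoint, start Z0 = {m0, m1, m2, m4, m5, m6, m7}, keep only states in Sat with every successor in Z. Z1 = {m0, m1, m2, m4, m5, m6}; Z2 = {m0, m2, m4, m5, m6}; Z3 = {m0, m4, m5, m6}; Z4 = {m0, m5, m6}; Z5 = {m0, m6}; fixed.
Sat(AG (b | p)) = {m0, m6}
m1 ∉ Sat(AG (b | p)) = {m0, m6}, so the formula does not hold at m1.

No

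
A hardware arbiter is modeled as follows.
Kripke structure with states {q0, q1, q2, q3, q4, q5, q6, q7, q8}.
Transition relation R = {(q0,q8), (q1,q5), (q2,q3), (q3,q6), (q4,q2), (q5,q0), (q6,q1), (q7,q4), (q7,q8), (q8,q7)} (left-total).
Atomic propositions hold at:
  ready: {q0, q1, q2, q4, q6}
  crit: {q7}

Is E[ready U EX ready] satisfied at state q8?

No

Sat(EX ready) = {s : some successor in {q0, q1, q2, q4, q6}} = {q3, q4, q5, q6, q7}
E[ready U EX ready]: least fixpoint, start Z0 = Sat(EX ready) = {q3, q4, q5, q6, q7}, add states in Sat(ready) with some successor in Z. Z1 = {q1, q2, q3, q4, q5, q6, q7}; fixed.
Sat(E[ready U EX ready]) = {q1, q2, q3, q4, q5, q6, q7}
q8 ∉ Sat(E[ready U EX ready]) = {q1, q2, q3, q4, q5, q6, q7}, so the formula does not hold at q8.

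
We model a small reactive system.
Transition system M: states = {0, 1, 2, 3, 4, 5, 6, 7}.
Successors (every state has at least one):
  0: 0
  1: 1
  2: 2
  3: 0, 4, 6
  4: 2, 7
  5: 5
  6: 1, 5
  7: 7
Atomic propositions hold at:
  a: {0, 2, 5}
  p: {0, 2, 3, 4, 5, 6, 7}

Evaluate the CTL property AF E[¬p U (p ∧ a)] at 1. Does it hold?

Sat(¬p) = {1}
Sat(p ∧ a) = {0, 2, 5}
E[¬p U (p ∧ a)]: least fixpoint, start Z0 = Sat((p ∧ a)) = {0, 2, 5}, add states in Sat(¬p) with some successor in Z. Already a fixed point.
Sat(E[¬p U (p ∧ a)]) = {0, 2, 5}
AF E[¬p U (p ∧ a)]: least fixpoint, start Z0 = {0, 2, 5}, add states with every successor in Z. Already a fixed point.
Sat(AF E[¬p U (p ∧ a)]) = {0, 2, 5}
1 ∉ Sat(AF E[¬p U (p ∧ a)]) = {0, 2, 5}, so the formula does not hold at 1.

No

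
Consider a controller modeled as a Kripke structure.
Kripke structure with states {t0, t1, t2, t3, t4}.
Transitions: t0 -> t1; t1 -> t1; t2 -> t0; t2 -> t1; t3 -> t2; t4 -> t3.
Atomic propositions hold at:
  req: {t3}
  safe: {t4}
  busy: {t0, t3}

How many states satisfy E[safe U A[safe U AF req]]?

2

AF req: least fixpoint, start Z0 = {t3}, add states with every successor in Z. Z1 = {t3, t4}; fixed.
Sat(AF req) = {t3, t4}
A[safe U AF req]: least fixpoint, start Z0 = Sat(AF req) = {t3, t4}, add states in Sat(safe) with every successor in Z. Already a fixed point.
Sat(A[safe U AF req]) = {t3, t4}
E[safe U A[safe U AF req]]: least fixpoint, start Z0 = Sat(A[safe U AF req]) = {t3, t4}, add states in Sat(safe) with some successor in Z. Already a fixed point.
Sat(E[safe U A[safe U AF req]]) = {t3, t4}
|Sat(E[safe U A[safe U AF req]])| = |{t3, t4}| = 2.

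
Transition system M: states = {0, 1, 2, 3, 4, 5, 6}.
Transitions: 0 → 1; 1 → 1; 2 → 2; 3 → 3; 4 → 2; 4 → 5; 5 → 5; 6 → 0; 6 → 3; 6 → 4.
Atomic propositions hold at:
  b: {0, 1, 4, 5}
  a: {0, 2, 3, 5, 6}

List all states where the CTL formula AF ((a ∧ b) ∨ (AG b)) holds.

Sat(a ∧ b) = {0, 5}
AG b: greatest fixpoint, start Z0 = {0, 1, 4, 5}, keep only states in Sat with every successor in Z. Z1 = {0, 1, 5}; fixed.
Sat(AG b) = {0, 1, 5}
Sat((a ∧ b) ∨ (AG b)) = {0, 1, 5}
AF ((a ∧ b) ∨ (AG b)): least fixpoint, start Z0 = {0, 1, 5}, add states with every successor in Z. Already a fixed point.
Sat(AF ((a ∧ b) ∨ (AG b))) = {0, 1, 5}

{0, 1, 5}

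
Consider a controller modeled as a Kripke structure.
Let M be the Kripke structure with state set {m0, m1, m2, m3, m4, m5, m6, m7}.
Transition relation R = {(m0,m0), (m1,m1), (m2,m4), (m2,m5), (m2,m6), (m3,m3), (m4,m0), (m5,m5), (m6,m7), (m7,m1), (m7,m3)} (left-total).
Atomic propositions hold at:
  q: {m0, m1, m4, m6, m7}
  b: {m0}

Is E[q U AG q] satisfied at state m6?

Yes

AG q: greatest fixpoint, start Z0 = {m0, m1, m4, m6, m7}, keep only states in Sat with every successor in Z. Z1 = {m0, m1, m4, m6}; Z2 = {m0, m1, m4}; fixed.
Sat(AG q) = {m0, m1, m4}
E[q U AG q]: least fixpoint, start Z0 = Sat(AG q) = {m0, m1, m4}, add states in Sat(q) with some successor in Z. Z1 = {m0, m1, m4, m7}; Z2 = {m0, m1, m4, m6, m7}; fixed.
Sat(E[q U AG q]) = {m0, m1, m4, m6, m7}
m6 ∈ Sat(E[q U AG q]) = {m0, m1, m4, m6, m7}, so the formula holds at m6.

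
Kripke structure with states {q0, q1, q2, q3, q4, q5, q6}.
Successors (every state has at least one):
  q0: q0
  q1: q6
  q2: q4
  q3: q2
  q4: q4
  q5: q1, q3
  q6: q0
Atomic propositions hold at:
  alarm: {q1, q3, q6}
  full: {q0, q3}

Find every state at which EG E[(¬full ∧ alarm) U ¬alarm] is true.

Sat(¬full) = {q1, q2, q4, q5, q6}
Sat(¬full ∧ alarm) = {q1, q6}
Sat(¬alarm) = {q0, q2, q4, q5}
E[(¬full ∧ alarm) U ¬alarm]: least fixpoint, start Z0 = Sat(¬alarm) = {q0, q2, q4, q5}, add states in Sat(¬full ∧ alarm) with some successor in Z. Z1 = {q0, q2, q4, q5, q6}; Z2 = {q0, q1, q2, q4, q5, q6}; fixed.
Sat(E[(¬full ∧ alarm) U ¬alarm]) = {q0, q1, q2, q4, q5, q6}
EG E[(¬full ∧ alarm) U ¬alarm]: greatest fixpoint, start Z0 = {q0, q1, q2, q4, q5, q6}, keep only states in Sat with some successor in Z. Already a fixed point.
Sat(EG E[(¬full ∧ alarm) U ¬alarm]) = {q0, q1, q2, q4, q5, q6}

{q0, q1, q2, q4, q5, q6}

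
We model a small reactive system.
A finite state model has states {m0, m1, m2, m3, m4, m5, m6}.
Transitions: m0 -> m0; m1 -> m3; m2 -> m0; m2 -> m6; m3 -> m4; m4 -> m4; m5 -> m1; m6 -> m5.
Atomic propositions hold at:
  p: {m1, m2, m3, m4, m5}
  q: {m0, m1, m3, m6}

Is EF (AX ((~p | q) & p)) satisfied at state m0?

No

Sat(~p) = {m0, m6}
Sat(~p | q) = {m0, m1, m3, m6}
Sat((~p | q) & p) = {m1, m3}
Sat(AX ((~p | q) & p)) = {s : every successor in {m1, m3}} = {m1, m5}
EF (AX ((~p | q) & p)): least fixpoint, start Z0 = {m1, m5}, add states with some successor in Z. Z1 = {m1, m5, m6}; Z2 = {m1, m2, m5, m6}; fixed.
Sat(EF (AX ((~p | q) & p))) = {m1, m2, m5, m6}
m0 ∉ Sat(EF (AX ((~p | q) & p))) = {m1, m2, m5, m6}, so the formula does not hold at m0.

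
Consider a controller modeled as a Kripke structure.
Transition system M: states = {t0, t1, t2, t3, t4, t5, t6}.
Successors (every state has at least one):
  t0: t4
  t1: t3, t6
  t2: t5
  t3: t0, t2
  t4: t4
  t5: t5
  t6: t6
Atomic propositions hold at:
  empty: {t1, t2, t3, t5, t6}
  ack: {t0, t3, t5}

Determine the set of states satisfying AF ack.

AF ack: least fixpoint, start Z0 = {t0, t3, t5}, add states with every successor in Z. Z1 = {t0, t2, t3, t5}; fixed.
Sat(AF ack) = {t0, t2, t3, t5}

{t0, t2, t3, t5}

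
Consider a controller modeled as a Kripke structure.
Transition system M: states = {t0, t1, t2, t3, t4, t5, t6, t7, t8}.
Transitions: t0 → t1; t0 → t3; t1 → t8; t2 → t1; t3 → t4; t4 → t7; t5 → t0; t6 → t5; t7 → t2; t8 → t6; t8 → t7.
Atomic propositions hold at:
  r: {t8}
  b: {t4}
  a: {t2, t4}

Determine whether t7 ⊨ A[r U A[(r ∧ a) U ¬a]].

Yes

Sat(r ∧ a) = ∅
Sat(¬a) = {t0, t1, t3, t5, t6, t7, t8}
A[(r ∧ a) U ¬a]: least fixpoint, start Z0 = Sat(¬a) = {t0, t1, t3, t5, t6, t7, t8}, add states in Sat(r ∧ a) with every successor in Z. Already a fixed point.
Sat(A[(r ∧ a) U ¬a]) = {t0, t1, t3, t5, t6, t7, t8}
A[r U A[(r ∧ a) U ¬a]]: least fixpoint, start Z0 = Sat(A[(r ∧ a) U ¬a]) = {t0, t1, t3, t5, t6, t7, t8}, add states in Sat(r) with every successor in Z. Already a fixed point.
Sat(A[r U A[(r ∧ a) U ¬a]]) = {t0, t1, t3, t5, t6, t7, t8}
t7 ∈ Sat(A[r U A[(r ∧ a) U ¬a]]) = {t0, t1, t3, t5, t6, t7, t8}, so the formula holds at t7.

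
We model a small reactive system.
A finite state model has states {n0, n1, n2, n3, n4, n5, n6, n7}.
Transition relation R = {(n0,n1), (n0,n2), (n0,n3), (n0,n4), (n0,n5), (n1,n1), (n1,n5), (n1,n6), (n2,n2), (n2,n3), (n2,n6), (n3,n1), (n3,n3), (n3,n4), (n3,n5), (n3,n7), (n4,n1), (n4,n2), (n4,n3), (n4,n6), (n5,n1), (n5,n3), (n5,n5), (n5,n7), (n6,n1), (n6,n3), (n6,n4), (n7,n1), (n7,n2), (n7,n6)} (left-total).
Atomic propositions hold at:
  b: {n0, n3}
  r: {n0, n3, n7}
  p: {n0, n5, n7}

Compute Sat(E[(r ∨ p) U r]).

Sat(r ∨ p) = {n0, n3, n5, n7}
E[(r ∨ p) U r]: least fixpoint, start Z0 = Sat(r) = {n0, n3, n7}, add states in Sat(r ∨ p) with some successor in Z. Z1 = {n0, n3, n5, n7}; fixed.
Sat(E[(r ∨ p) U r]) = {n0, n3, n5, n7}

{n0, n3, n5, n7}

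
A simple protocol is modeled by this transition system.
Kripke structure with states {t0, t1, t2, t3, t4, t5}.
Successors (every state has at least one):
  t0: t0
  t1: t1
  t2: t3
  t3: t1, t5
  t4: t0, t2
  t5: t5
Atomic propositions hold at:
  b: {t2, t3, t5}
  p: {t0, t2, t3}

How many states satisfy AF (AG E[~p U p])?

1

Sat(~p) = {t1, t4, t5}
E[~p U p]: least fixpoint, start Z0 = Sat(p) = {t0, t2, t3}, add states in Sat(~p) with some successor in Z. Z1 = {t0, t2, t3, t4}; fixed.
Sat(E[~p U p]) = {t0, t2, t3, t4}
AG E[~p U p]: greatest fixpoint, start Z0 = {t0, t2, t3, t4}, keep only states in Sat with every successor in Z. Z1 = {t0, t2, t4}; Z2 = {t0, t4}; Z3 = {t0}; fixed.
Sat(AG E[~p U p]) = {t0}
AF (AG E[~p U p]): least fixpoint, start Z0 = {t0}, add states with every successor in Z. Already a fixed point.
Sat(AF (AG E[~p U p])) = {t0}
|Sat(AF (AG E[~p U p]))| = |{t0}| = 1.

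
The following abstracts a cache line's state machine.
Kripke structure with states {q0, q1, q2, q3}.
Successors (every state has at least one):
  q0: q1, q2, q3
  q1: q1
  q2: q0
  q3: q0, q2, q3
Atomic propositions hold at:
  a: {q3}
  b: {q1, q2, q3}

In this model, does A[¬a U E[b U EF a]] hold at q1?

Sat(¬a) = {q0, q1, q2}
EF a: least fixpoint, start Z0 = {q3}, add states with some successor in Z. Z1 = {q0, q3}; Z2 = {q0, q2, q3}; fixed.
Sat(EF a) = {q0, q2, q3}
E[b U EF a]: least fixpoint, start Z0 = Sat(EF a) = {q0, q2, q3}, add states in Sat(b) with some successor in Z. Already a fixed point.
Sat(E[b U EF a]) = {q0, q2, q3}
A[¬a U E[b U EF a]]: least fixpoint, start Z0 = Sat(E[b U EF a]) = {q0, q2, q3}, add states in Sat(¬a) with every successor in Z. Already a fixed point.
Sat(A[¬a U E[b U EF a]]) = {q0, q2, q3}
q1 ∉ Sat(A[¬a U E[b U EF a]]) = {q0, q2, q3}, so the formula does not hold at q1.

No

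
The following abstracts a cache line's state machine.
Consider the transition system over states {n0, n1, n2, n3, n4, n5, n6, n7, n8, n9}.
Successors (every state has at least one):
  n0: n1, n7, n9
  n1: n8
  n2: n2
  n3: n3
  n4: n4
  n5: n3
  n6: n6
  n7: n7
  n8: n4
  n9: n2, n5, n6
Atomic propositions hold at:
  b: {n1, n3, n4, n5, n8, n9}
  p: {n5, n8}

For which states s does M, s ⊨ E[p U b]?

E[p U b]: least fixpoint, start Z0 = Sat(b) = {n1, n3, n4, n5, n8, n9}, add states in Sat(p) with some successor in Z. Already a fixed point.
Sat(E[p U b]) = {n1, n3, n4, n5, n8, n9}

{n1, n3, n4, n5, n8, n9}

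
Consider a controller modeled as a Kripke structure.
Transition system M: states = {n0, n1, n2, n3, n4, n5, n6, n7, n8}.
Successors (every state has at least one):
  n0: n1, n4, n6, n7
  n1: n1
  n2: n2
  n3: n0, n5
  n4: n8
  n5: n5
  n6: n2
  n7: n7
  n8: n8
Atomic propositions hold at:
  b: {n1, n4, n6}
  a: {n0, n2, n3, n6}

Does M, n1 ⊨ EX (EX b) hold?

Sat(EX b) = {s : some successor in {n1, n4, n6}} = {n0, n1}
Sat(EX (EX b)) = {s : some successor in {n0, n1}} = {n0, n1, n3}
n1 ∈ Sat(EX (EX b)) = {n0, n1, n3}, so the formula holds at n1.

Yes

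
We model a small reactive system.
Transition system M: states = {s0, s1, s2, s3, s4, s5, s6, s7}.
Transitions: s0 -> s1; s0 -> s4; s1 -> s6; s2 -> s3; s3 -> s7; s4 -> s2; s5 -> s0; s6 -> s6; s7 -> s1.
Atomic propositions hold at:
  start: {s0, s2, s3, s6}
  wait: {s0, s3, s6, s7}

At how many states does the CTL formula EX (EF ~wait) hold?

6

Sat(~wait) = {s1, s2, s4, s5}
EF ~wait: least fixpoint, start Z0 = {s1, s2, s4, s5}, add states with some successor in Z. Z1 = {s0, s1, s2, s4, s5, s7}; Z2 = {s0, s1, s2, s3, s4, s5, s7}; fixed.
Sat(EF ~wait) = {s0, s1, s2, s3, s4, s5, s7}
Sat(EX (EF ~wait)) = {s : some successor in {s0, s1, s2, s3, s4, s5, s7}} = {s0, s2, s3, s4, s5, s7}
|Sat(EX (EF ~wait))| = |{s0, s2, s3, s4, s5, s7}| = 6.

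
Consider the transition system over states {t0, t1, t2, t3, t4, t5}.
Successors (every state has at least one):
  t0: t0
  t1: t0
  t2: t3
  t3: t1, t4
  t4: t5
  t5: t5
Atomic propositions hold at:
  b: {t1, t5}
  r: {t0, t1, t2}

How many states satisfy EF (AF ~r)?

4

Sat(~r) = {t3, t4, t5}
AF ~r: least fixpoint, start Z0 = {t3, t4, t5}, add states with every successor in Z. Z1 = {t2, t3, t4, t5}; fixed.
Sat(AF ~r) = {t2, t3, t4, t5}
EF (AF ~r): least fixpoint, start Z0 = {t2, t3, t4, t5}, add states with some successor in Z. Already a fixed point.
Sat(EF (AF ~r)) = {t2, t3, t4, t5}
|Sat(EF (AF ~r))| = |{t2, t3, t4, t5}| = 4.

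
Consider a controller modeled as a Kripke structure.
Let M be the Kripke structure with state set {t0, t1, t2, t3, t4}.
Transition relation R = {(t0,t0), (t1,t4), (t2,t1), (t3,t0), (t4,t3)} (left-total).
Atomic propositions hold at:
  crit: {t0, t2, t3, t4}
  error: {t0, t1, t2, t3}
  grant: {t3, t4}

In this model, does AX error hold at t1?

No

Sat(AX error) = {s : every successor in {t0, t1, t2, t3}} = {t0, t2, t3, t4}
t1 ∉ Sat(AX error) = {t0, t2, t3, t4}, so the formula does not hold at t1.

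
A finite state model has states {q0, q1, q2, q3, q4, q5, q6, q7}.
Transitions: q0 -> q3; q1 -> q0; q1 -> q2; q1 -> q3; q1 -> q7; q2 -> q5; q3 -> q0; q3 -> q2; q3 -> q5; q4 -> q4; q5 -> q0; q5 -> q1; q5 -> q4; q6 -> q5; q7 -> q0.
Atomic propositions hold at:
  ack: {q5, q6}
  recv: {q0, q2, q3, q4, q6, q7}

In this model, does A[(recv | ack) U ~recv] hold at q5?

Sat(recv | ack) = {q0, q2, q3, q4, q5, q6, q7}
Sat(~recv) = {q1, q5}
A[(recv | ack) U ~recv]: least fixpoint, start Z0 = Sat(~recv) = {q1, q5}, add states in Sat(recv | ack) with every successor in Z. Z1 = {q1, q2, q5, q6}; fixed.
Sat(A[(recv | ack) U ~recv]) = {q1, q2, q5, q6}
q5 ∈ Sat(A[(recv | ack) U ~recv]) = {q1, q2, q5, q6}, so the formula holds at q5.

Yes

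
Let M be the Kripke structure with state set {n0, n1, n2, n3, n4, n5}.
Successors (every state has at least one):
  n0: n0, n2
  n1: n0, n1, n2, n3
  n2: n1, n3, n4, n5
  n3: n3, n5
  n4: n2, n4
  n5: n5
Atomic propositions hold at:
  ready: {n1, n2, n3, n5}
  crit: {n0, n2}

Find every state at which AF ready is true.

{n1, n2, n3, n5}

AF ready: least fixpoint, start Z0 = {n1, n2, n3, n5}, add states with every successor in Z. Already a fixed point.
Sat(AF ready) = {n1, n2, n3, n5}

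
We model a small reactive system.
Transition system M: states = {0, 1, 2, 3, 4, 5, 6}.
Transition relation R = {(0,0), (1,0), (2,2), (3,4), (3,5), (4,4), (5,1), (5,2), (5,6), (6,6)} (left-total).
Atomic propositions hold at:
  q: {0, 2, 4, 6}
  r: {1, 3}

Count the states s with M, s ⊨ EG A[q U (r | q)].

Sat(r | q) = {0, 1, 2, 3, 4, 6}
A[q U (r | q)]: least fixpoint, start Z0 = Sat((r | q)) = {0, 1, 2, 3, 4, 6}, add states in Sat(q) with every successor in Z. Already a fixed point.
Sat(A[q U (r | q)]) = {0, 1, 2, 3, 4, 6}
EG A[q U (r | q)]: greatest fixpoint, start Z0 = {0, 1, 2, 3, 4, 6}, keep only states in Sat with some successor in Z. Already a fixed point.
Sat(EG A[q U (r | q)]) = {0, 1, 2, 3, 4, 6}
|Sat(EG A[q U (r | q)])| = |{0, 1, 2, 3, 4, 6}| = 6.

6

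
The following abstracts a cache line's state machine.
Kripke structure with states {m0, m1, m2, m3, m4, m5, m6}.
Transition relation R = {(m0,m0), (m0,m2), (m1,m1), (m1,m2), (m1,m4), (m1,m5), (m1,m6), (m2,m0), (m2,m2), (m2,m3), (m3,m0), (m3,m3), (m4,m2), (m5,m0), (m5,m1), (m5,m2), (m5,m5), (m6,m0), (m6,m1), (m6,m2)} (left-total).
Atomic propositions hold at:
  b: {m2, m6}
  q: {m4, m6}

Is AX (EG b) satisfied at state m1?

EG b: greatest fixpoint, start Z0 = {m2, m6}, keep only states in Sat with some successor in Z. Already a fixed point.
Sat(EG b) = {m2, m6}
Sat(AX (EG b)) = {s : every successor in {m2, m6}} = {m4}
m1 ∉ Sat(AX (EG b)) = {m4}, so the formula does not hold at m1.

No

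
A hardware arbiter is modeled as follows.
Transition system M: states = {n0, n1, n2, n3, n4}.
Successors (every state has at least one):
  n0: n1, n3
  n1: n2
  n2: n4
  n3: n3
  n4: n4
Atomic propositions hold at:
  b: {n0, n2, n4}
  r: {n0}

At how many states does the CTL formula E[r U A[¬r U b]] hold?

4

Sat(¬r) = {n1, n2, n3, n4}
A[¬r U b]: least fixpoint, start Z0 = Sat(b) = {n0, n2, n4}, add states in Sat(¬r) with every successor in Z. Z1 = {n0, n1, n2, n4}; fixed.
Sat(A[¬r U b]) = {n0, n1, n2, n4}
E[r U A[¬r U b]]: least fixpoint, start Z0 = Sat(A[¬r U b]) = {n0, n1, n2, n4}, add states in Sat(r) with some successor in Z. Already a fixed point.
Sat(E[r U A[¬r U b]]) = {n0, n1, n2, n4}
|Sat(E[r U A[¬r U b]])| = |{n0, n1, n2, n4}| = 4.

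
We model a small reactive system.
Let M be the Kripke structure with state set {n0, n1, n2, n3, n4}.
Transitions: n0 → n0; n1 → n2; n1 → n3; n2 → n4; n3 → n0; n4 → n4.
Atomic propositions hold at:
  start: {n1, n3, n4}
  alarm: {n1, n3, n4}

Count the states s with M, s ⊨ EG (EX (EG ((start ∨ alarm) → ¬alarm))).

Sat(start ∨ alarm) = {n1, n3, n4}
Sat(¬alarm) = {n0, n2}
Sat((start ∨ alarm) → ¬alarm) = {n0, n2}
EG ((start ∨ alarm) → ¬alarm): greatest fixpoint, start Z0 = {n0, n2}, keep only states in Sat with some successor in Z. Z1 = {n0}; fixed.
Sat(EG ((start ∨ alarm) → ¬alarm)) = {n0}
Sat(EX (EG ((start ∨ alarm) → ¬alarm))) = {s : some successor in {n0}} = {n0, n3}
EG (EX (EG ((start ∨ alarm) → ¬alarm))): greatest fixpoint, start Z0 = {n0, n3}, keep only states in Sat with some successor in Z. Already a fixed point.
Sat(EG (EX (EG ((start ∨ alarm) → ¬alarm)))) = {n0, n3}
|Sat(EG (EX (EG ((start ∨ alarm) → ¬alarm))))| = |{n0, n3}| = 2.

2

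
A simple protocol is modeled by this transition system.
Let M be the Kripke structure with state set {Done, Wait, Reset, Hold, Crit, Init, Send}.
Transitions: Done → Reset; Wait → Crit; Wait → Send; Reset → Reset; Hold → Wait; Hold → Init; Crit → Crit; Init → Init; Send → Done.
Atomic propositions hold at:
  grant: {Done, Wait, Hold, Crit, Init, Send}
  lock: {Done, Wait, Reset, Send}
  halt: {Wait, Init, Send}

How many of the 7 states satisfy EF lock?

EF lock: least fixpoint, start Z0 = {Done, Wait, Reset, Send}, add states with some successor in Z. Z1 = {Done, Wait, Reset, Hold, Send}; fixed.
Sat(EF lock) = {Done, Wait, Reset, Hold, Send}
|Sat(EF lock)| = |{Done, Wait, Reset, Hold, Send}| = 5.

5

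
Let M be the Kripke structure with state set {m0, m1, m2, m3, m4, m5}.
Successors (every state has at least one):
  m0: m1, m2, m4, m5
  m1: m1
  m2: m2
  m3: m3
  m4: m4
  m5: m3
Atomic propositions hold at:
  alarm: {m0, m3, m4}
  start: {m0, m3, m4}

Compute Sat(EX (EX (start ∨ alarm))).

Sat(start ∨ alarm) = {m0, m3, m4}
Sat(EX (start ∨ alarm)) = {s : some successor in {m0, m3, m4}} = {m0, m3, m4, m5}
Sat(EX (EX (start ∨ alarm))) = {s : some successor in {m0, m3, m4, m5}} = {m0, m3, m4, m5}

{m0, m3, m4, m5}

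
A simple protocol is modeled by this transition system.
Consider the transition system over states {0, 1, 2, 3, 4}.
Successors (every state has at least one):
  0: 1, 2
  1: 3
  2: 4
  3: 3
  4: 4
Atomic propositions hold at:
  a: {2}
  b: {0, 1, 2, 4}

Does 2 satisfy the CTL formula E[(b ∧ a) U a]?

Sat(b ∧ a) = {2}
E[(b ∧ a) U a]: least fixpoint, start Z0 = Sat(a) = {2}, add states in Sat(b ∧ a) with some successor in Z. Already a fixed point.
Sat(E[(b ∧ a) U a]) = {2}
2 ∈ Sat(E[(b ∧ a) U a]) = {2}, so the formula holds at 2.

Yes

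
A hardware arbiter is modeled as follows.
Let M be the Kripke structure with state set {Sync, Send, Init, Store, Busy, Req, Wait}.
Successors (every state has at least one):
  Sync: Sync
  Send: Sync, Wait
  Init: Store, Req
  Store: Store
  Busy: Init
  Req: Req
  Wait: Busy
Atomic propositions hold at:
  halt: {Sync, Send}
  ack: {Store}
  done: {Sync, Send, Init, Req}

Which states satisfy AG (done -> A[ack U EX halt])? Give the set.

{Sync, Store}

Sat(EX halt) = {s : some successor in {Sync, Send}} = {Sync, Send}
A[ack U EX halt]: least fixpoint, start Z0 = Sat(EX halt) = {Sync, Send}, add states in Sat(ack) with every successor in Z. Already a fixed point.
Sat(A[ack U EX halt]) = {Sync, Send}
Sat(done -> A[ack U EX halt]) = {Sync, Send, Store, Busy, Wait}
AG (done -> A[ack U EX halt]): greatest fixpoint, start Z0 = {Sync, Send, Store, Busy, Wait}, keep only states in Sat with every successor in Z. Z1 = {Sync, Send, Store, Wait}; Z2 = {Sync, Send, Store}; Z3 = {Sync, Store}; fixed.
Sat(AG (done -> A[ack U EX halt])) = {Sync, Store}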